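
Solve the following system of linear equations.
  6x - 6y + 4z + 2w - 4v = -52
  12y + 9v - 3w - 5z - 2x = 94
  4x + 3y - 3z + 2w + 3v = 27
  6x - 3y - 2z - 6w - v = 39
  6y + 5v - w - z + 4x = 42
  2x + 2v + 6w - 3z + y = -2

Row-reduce the augmented matrix:
R1 ← R1 / (6).
R2 ← R2 + 2·R1.
R3 ← R3 − 4·R1.
R4 ← R4 − 6·R1.
R5 ← R5 − 4·R1.
R6 ← R6 − 2·R1.
R2 ← R2 / (10).
R1 ← R1 + 1·R2.
R3 ← R3 − 7·R2.
R4 ← R4 − 3·R2.
R5 ← R5 − 10·R2.
R6 ← R6 − 3·R2.
R3 ← R3 / (-31/10).
R1 ← R1 − 3/10·R3.
R2 ← R2 + 11/30·R3.
R4 ← R4 + 49/10·R3.
R6 ← R6 + 97/30·R3.
R4 ← R4 / (-339/31).
R1 ← R1 − 10/31·R4.
R2 ← R2 + 47/93·R4.
R3 ← R3 + 23/31·R4.
R6 ← R6 − 338/93·R4.
Swap R5 and R6.
R5 ← R5 / (809/1017).
R1 ← R1 − 46/339·R5.
R2 ← R2 − 733/1017·R5.
R3 ← R3 + 38/339·R5.
R4 ← R4 + 7/339·R5.
R6 reduces to 0 = 0, so the extra equation is consistent.
Reading off the reduced rows gives x = 1, y = 2, z = -6, w = -5, v = 3.

x = 1, y = 2, z = -6, w = -5, v = 3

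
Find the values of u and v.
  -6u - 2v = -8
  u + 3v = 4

u = 1, v = 1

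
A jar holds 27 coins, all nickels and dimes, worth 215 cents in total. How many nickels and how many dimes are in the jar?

nickels: 11, dimes: 16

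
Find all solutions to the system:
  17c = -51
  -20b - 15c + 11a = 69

Row-reduce:
Swap R1 and R2.
R1 ← R1 / (11).
R2 ← R2 / (17).
R1 ← R1 + 15/11·R2.
Rank is 2 with 3 unknowns, leaving b free.

infinitely many solutions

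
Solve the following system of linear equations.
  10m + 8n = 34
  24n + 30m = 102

Row-reduce:
R1 ← R1 / (10).
R2 ← R2 − 30·R1.
Rank is 1 with 2 unknowns, leaving n free.

infinitely many solutions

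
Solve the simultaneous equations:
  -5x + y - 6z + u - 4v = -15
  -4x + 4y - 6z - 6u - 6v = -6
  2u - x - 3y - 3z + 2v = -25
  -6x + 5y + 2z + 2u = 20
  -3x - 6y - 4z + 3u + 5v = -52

Row-reduce the augmented matrix:
R1 ← R1 / (-5).
R2 ← R2 + 4·R1.
R3 ← R3 + 1·R1.
R4 ← R4 + 6·R1.
R5 ← R5 + 3·R1.
R2 ← R2 / (16/5).
R1 ← R1 + 1/5·R2.
R3 ← R3 + 16/5·R2.
R4 ← R4 − 19/5·R2.
R5 ← R5 + 33/5·R2.
R3 ← R3 / (-3).
R1 ← R1 − 9/8·R3.
R2 ← R2 + 3/8·R3.
R4 ← R4 − 85/8·R3.
R5 ← R5 + 23/8·R3.
R4 ← R4 / (-53/6).
R1 ← R1 + 5/2·R4.
R2 ← R2 + 3/2·R4.
R3 ← R3 − 5/3·R4.
R5 ← R5 + 41/6·R4.
R5 ← R5 / (-247/53).
R1 ← R1 + 355/212·R5.
R2 ← R2 + 239/106·R5.
R3 ← R3 − 325/212·R5.
R4 ← R4 + 195/212·R5.
Reading off the reduced rows gives x = 3, y = 6, z = 2, u = 2, v = -1.

x = 3, y = 6, z = 2, u = 2, v = -1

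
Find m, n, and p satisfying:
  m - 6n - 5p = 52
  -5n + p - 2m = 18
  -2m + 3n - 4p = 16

Row-reduce the augmented matrix:
R2 ← R2 + 2·R1.
R3 ← R3 + 2·R1.
R2 ← R2 / (-17).
R1 ← R1 + 6·R2.
R3 ← R3 + 9·R2.
R3 ← R3 / (-157/17).
R1 ← R1 + 31/17·R3.
R2 ← R2 − 9/17·R3.
Reading off the reduced rows gives m = -2, n = -4, p = -6.

m = -2, n = -4, p = -6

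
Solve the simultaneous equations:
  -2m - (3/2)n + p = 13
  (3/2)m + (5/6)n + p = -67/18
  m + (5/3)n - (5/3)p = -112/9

Row-reduce the augmented matrix:
R1 ← R1 / (-2).
R2 ← R2 − 3/2·R1.
R3 ← R3 − 1·R1.
R2 ← R2 / (-7/24).
R1 ← R1 − 3/4·R2.
R3 ← R3 − 11/12·R2.
R3 ← R3 / (13/3).
R1 ← R1 − 4·R3.
R2 ← R2 + 6·R3.
Reading off the reduced rows gives m = -3, n = -8/3, p = 3.

m = -3, n = -8/3, p = 3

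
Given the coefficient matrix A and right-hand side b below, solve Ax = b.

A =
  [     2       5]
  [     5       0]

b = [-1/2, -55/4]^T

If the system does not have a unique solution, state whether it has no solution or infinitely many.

x_1 = -11/4, x_2 = 1

Row-reduce the augmented matrix:
R1 ← R1 / (2).
R2 ← R2 − 5·R1.
R2 ← R2 / (-25/2).
R1 ← R1 − 5/2·R2.
Reading off the reduced rows gives x_1 = -11/4, x_2 = 1.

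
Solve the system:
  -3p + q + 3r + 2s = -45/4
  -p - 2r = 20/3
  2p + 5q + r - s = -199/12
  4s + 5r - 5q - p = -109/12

Row-reduce the augmented matrix:
R1 ← R1 / (-3).
R2 ← R2 + 1·R1.
R3 ← R3 − 2·R1.
R4 ← R4 + 1·R1.
R2 ← R2 / (-1/3).
R1 ← R1 + 1/3·R2.
R3 ← R3 − 17/3·R2.
R4 ← R4 + 16/3·R2.
R3 ← R3 / (-48).
R1 ← R1 − 2·R3.
R2 ← R2 − 9·R3.
R4 ← R4 − 52·R3.
R4 ← R4 / (25/12).
R1 ← R1 + 11/24·R4.
R2 ← R2 + 1/16·R4.
R3 ← R3 − 11/48·R4.
Reading off the reduced rows gives p = -5/3, q = -11/4, r = -5/2, s = -3.

p = -5/3, q = -11/4, r = -5/2, s = -3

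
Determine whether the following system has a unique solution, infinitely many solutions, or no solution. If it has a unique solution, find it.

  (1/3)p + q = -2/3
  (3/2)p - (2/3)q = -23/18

p = -1, q = -1/3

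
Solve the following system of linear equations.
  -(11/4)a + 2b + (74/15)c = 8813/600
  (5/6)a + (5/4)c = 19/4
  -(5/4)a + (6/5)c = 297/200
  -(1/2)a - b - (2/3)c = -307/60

Row-reduce the augmented matrix:
R1 ← R1 / (-11/4).
R2 ← R2 − 5/6·R1.
R3 ← R3 + 5/4·R1.
R4 ← R4 + 1/2·R1.
R2 ← R2 / (20/33).
R1 ← R1 + 8/11·R2.
R3 ← R3 + 10/11·R2.
R4 ← R4 + 15/11·R2.
R3 ← R3 / (123/40).
R1 ← R1 − 3/2·R3.
R2 ← R2 − 1087/240·R3.
R4 ← R4 − 369/80·R3.
R4 reduces to 0 = 0, so the extra equation is consistent.
Reading off the reduced rows gives a = 3/2, b = 5/2, c = 14/5.

a = 3/2, b = 5/2, c = 14/5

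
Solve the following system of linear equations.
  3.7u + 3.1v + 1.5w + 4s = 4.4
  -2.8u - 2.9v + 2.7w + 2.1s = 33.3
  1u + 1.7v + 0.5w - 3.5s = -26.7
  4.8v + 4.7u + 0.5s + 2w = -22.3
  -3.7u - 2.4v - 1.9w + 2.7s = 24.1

u = 0, v = -6, w = 2, s = 5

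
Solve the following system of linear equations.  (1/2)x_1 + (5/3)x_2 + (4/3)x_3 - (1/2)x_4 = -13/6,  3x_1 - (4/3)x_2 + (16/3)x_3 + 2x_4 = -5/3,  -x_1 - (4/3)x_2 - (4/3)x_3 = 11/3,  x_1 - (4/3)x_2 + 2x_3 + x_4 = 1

infinitely many solutions

Row-reduce:
R1 ← R1 / (1/2).
R2 ← R2 − 3·R1.
R3 ← R3 + 1·R1.
R4 ← R4 − 1·R1.
R2 ← R2 / (-34/3).
R1 ← R1 − 10/3·R2.
R3 ← R3 − 2·R2.
R4 ← R4 + 14/3·R2.
R3 ← R3 / (44/51).
R1 ← R1 − 32/17·R3.
R2 ← R2 − 4/17·R3.
R4 ← R4 − 22/51·R3.
Rank is 3 with 4 unknowns, leaving x_4 free.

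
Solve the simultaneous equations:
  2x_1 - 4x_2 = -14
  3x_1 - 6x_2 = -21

infinitely many solutions

Row-reduce:
R1 ← R1 / (2).
R2 ← R2 − 3·R1.
Rank is 1 with 2 unknowns, leaving x_2 free.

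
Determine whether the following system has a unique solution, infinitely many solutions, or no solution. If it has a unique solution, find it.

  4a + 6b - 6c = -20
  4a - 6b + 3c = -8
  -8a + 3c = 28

Row-reduce:
R1 ← R1 / (4).
R2 ← R2 − 4·R1.
R3 ← R3 + 8·R1.
R2 ← R2 / (-12).
R1 ← R1 − 3/2·R2.
R3 ← R3 − 12·R2.
Rank is 2 with 3 unknowns, leaving c free.

infinitely many solutions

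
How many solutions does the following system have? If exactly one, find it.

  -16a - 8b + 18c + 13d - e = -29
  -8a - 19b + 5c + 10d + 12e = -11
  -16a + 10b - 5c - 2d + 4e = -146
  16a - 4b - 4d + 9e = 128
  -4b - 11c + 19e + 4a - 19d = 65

Row-reduce the augmented matrix:
R1 ← R1 / (-16).
R2 ← R2 + 8·R1.
R3 ← R3 + 16·R1.
R4 ← R4 − 16·R1.
R5 ← R5 − 4·R1.
R2 ← R2 / (-15).
R1 ← R1 − 1/2·R2.
R3 ← R3 − 18·R2.
R4 ← R4 + 12·R2.
R5 ← R5 + 6·R2.
R3 ← R3 / (-139/5).
R1 ← R1 + 151/120·R3.
R2 ← R2 − 4/15·R3.
R4 ← R4 − 106/5·R3.
R5 ← R5 + 49/10·R3.
R4 ← R4 / (-283/139).
R1 ← R1 + 1381/6672·R4.
R2 ← R2 + 281/834·R4.
R3 ← R3 − 54/139·R4.
R5 ← R5 + 8477/556·R4.
R5 ← R5 / (-100761/1132).
R1 ← R1 + 24089/13584·R5.
R2 ← R2 + 4813/1698·R5.
R3 ← R3 − 512/283·R5.
R4 ← R4 + 1842/283·R5.
Reading off the reduced rows gives a = 6, b = -3, c = 6, d = -5, e = 0.

a = 6, b = -3, c = 6, d = -5, e = 0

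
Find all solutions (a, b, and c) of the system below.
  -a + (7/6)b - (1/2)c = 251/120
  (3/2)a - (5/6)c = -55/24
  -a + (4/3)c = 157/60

a = -3/4, b = 7/4, c = 7/5

Row-reduce the augmented matrix:
R1 ← R1 / (-1).
R2 ← R2 − 3/2·R1.
R3 ← R3 + 1·R1.
R2 ← R2 / (7/4).
R1 ← R1 + 7/6·R2.
R3 ← R3 + 7/6·R2.
R3 ← R3 / (7/9).
R1 ← R1 + 5/9·R3.
R2 ← R2 + 19/21·R3.
Reading off the reduced rows gives a = -3/4, b = 7/4, c = 7/5.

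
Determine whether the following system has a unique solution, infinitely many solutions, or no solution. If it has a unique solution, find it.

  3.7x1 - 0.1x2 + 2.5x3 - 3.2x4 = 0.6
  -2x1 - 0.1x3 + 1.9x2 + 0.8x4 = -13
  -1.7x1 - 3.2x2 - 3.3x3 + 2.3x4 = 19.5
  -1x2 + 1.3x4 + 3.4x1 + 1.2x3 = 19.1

x1 = 4, x2 = -4, x3 = -2, x4 = 3

Row-reduce the augmented matrix:
R1 ← R1 / (37/10).
R2 ← R2 + 2·R1.
R3 ← R3 + 17/10·R1.
R4 ← R4 − 17/5·R1.
R2 ← R2 / (683/370).
R1 ← R1 + 1/37·R2.
R3 ← R3 + 1201/370·R2.
R4 ← R4 + 168/185·R2.
R3 ← R3 / (67/1366).
R1 ← R1 − 474/683·R3.
R2 ← R2 − 463/683·R3.
R4 ← R4 + 329/683·R3.
R4 ← R4 / (-2763/670).
R1 ← R1 − 3522/335·R4.
R2 ← R2 − 3559/335·R4.
R3 ← R3 + 5499/335·R4.
Reading off the reduced rows gives x1 = 4, x2 = -4, x3 = -2, x4 = 3.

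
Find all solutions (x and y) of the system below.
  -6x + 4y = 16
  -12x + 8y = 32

Row-reduce:
R1 ← R1 / (-6).
R2 ← R2 + 12·R1.
Rank is 1 with 2 unknowns, leaving y free.

infinitely many solutions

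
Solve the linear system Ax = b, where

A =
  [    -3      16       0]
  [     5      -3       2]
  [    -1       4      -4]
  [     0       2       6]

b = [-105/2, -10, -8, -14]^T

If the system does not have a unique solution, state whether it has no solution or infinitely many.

Row-reduce:
R1 ← R1 / (-3).
R2 ← R2 − 5·R1.
R3 ← R3 + 1·R1.
R2 ← R2 / (71/3).
R1 ← R1 + 16/3·R2.
R3 ← R3 + 4/3·R2.
R4 ← R4 − 2·R2.
R3 ← R3 / (-276/71).
R1 ← R1 − 32/71·R3.
R2 ← R2 − 6/71·R3.
R4 ← R4 − 414/71·R3.
Row 4 reduces to 0 = 1/4, a contradiction. The system is inconsistent.

no solution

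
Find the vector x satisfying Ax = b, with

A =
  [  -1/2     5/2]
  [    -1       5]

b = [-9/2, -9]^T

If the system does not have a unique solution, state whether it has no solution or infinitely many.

infinitely many solutions

Row-reduce:
R1 ← R1 / (-1/2).
R2 ← R2 + 1·R1.
Rank is 1 with 2 unknowns, leaving x_2 free.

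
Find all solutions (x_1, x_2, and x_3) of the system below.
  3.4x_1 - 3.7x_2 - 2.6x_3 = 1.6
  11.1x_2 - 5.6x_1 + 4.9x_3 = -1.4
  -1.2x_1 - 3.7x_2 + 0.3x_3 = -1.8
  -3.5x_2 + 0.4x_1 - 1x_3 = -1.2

x_1 = 2, x_2 = 0, x_3 = 2

Row-reduce the augmented matrix:
R1 ← R1 / (17/5).
R2 ← R2 + 28/5·R1.
R3 ← R3 + 6/5·R1.
R4 ← R4 − 2/5·R1.
R2 ← R2 / (851/170).
R1 ← R1 + 37/34·R2.
R3 ← R3 + 851/170·R2.
R4 ← R4 + 521/170·R2.
Swap R3 and R4.
R3 ← R3 / (-2689/8510).
R1 ← R1 + 29/46·R3.
R2 ← R2 − 105/851·R3.
R4 reduces to 0 = 0, so the extra equation is consistent.
Reading off the reduced rows gives x_1 = 2, x_2 = 0, x_3 = 2.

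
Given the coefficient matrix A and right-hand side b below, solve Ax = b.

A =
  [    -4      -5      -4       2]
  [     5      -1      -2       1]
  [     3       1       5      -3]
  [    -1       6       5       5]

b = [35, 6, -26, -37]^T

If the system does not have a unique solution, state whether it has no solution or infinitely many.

x_1 = -1, x_2 = -3, x_3 = -4, x_4 = 0

Row-reduce the augmented matrix:
R1 ← R1 / (-4).
R2 ← R2 − 5·R1.
R3 ← R3 − 3·R1.
R4 ← R4 + 1·R1.
R2 ← R2 / (-29/4).
R1 ← R1 − 5/4·R2.
R3 ← R3 + 11/4·R2.
R4 ← R4 − 29/4·R2.
R3 ← R3 / (135/29).
R1 ← R1 + 6/29·R3.
R2 ← R2 − 28/29·R3.
R4 ← R4 + 1·R3.
R4 ← R4 / (998/135).
R1 ← R1 + 1/45·R4.
R2 ← R2 − 14/135·R4.
R3 ← R3 + 82/135·R4.
Reading off the reduced rows gives x_1 = -1, x_2 = -3, x_3 = -4, x_4 = 0.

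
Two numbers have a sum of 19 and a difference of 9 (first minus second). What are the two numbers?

Let x = first number, y = second number.
  x + y = 19
  x - y = 9
Row-reduce the augmented matrix:
R2 ← R2 − 1·R1.
R2 ← R2 / (-2).
R1 ← R1 − 1·R2.
Reading off the reduced rows gives x = 14, y = 5.

first number: 14, second number: 5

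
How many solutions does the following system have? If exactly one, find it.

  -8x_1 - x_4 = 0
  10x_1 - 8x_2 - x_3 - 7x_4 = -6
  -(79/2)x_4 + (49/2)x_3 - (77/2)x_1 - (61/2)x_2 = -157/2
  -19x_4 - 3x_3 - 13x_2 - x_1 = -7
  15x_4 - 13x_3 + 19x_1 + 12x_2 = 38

Row-reduce:
R1 ← R1 / (-8).
R2 ← R2 − 10·R1.
R3 ← R3 + 77/2·R1.
R4 ← R4 + 1·R1.
R5 ← R5 − 19·R1.
R2 ← R2 / (-8).
R3 ← R3 + 61/2·R2.
R4 ← R4 + 13·R2.
R5 ← R5 − 12·R2.
R3 ← R3 / (453/16).
R2 ← R2 − 1/8·R3.
R4 ← R4 + 11/8·R3.
R5 ← R5 + 29/2·R3.
R4 ← R4 / (-1699/302).
R1 ← R1 − 1/8·R4.
R2 ← R2 − 1263/1208·R4.
R3 ← R3 + 69/604·R4.
R5 ← R5 + 1699/1208·R4.
Row 5 reduces to 0 = 1/2, a contradiction. The system is inconsistent.

no solution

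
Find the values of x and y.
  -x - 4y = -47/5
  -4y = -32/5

x = 3, y = 8/5

Row-reduce the augmented matrix:
R1 ← R1 / (-1).
R2 ← R2 / (-4).
R1 ← R1 − 4·R2.
Reading off the reduced rows gives x = 3, y = 8/5.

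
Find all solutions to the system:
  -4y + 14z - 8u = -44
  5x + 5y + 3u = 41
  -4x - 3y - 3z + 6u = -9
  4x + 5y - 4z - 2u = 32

no solution

Row-reduce:
Swap R1 and R2.
R1 ← R1 / (5).
R3 ← R3 + 4·R1.
R4 ← R4 − 4·R1.
R2 ← R2 / (-4).
R1 ← R1 − 1·R2.
R3 ← R3 − 1·R2.
R4 ← R4 − 1·R2.
R3 ← R3 / (1/2).
R1 ← R1 − 7/2·R3.
R2 ← R2 + 7/2·R3.
R4 ← R4 + 1/2·R3.
Row 4 reduces to 0 = 1, a contradiction. The system is inconsistent.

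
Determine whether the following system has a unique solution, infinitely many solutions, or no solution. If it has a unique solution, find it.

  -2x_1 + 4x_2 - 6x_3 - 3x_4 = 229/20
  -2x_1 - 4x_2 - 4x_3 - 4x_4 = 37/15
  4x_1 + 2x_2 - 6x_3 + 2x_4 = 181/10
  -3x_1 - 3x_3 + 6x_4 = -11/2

x_1 = 2, x_2 = 4/5, x_3 = -5/3, x_4 = -3/4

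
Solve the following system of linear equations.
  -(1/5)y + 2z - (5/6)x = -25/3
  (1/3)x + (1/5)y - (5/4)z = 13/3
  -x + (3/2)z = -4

Row-reduce:
R1 ← R1 / (-5/6).
R2 ← R2 − 1/3·R1.
R3 ← R3 + 1·R1.
R2 ← R2 / (3/25).
R1 ← R1 − 6/25·R2.
R3 ← R3 − 6/25·R2.
Row 3 reduces to 0 = 4, a contradiction. The system is inconsistent.

no solution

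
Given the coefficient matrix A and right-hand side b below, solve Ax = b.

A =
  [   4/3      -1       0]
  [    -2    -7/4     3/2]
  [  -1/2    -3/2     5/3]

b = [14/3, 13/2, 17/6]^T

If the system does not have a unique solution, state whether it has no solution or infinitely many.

x_1 = -1, x_2 = -6, x_3 = -4

Row-reduce the augmented matrix:
R1 ← R1 / (4/3).
R2 ← R2 + 2·R1.
R3 ← R3 + 1/2·R1.
R2 ← R2 / (-13/4).
R1 ← R1 + 3/4·R2.
R3 ← R3 + 15/8·R2.
R3 ← R3 / (125/156).
R1 ← R1 + 9/26·R3.
R2 ← R2 + 6/13·R3.
Reading off the reduced rows gives x_1 = -1, x_2 = -6, x_3 = -4.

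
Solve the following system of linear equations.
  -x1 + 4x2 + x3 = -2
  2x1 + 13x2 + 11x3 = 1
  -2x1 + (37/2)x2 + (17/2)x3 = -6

Row-reduce:
R1 ← R1 / (-1).
R2 ← R2 − 2·R1.
R3 ← R3 + 2·R1.
R2 ← R2 / (21).
R1 ← R1 + 4·R2.
R3 ← R3 − 21/2·R2.
Row 3 reduces to 0 = -1/2, a contradiction. The system is inconsistent.

no solution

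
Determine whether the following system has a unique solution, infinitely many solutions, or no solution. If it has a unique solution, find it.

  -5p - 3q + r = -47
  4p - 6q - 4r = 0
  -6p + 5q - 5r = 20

Row-reduce the augmented matrix:
R1 ← R1 / (-5).
R2 ← R2 − 4·R1.
R3 ← R3 + 6·R1.
R2 ← R2 / (-42/5).
R1 ← R1 − 3/5·R2.
R3 ← R3 − 43/5·R2.
R3 ← R3 / (-199/21).
R1 ← R1 + 3/7·R3.
R2 ← R2 − 8/21·R3.
Reading off the reduced rows gives p = 5, q = 6, r = -4.

p = 5, q = 6, r = -4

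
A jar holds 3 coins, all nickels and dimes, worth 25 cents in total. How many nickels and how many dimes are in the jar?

nickels: 1, dimes: 2

Let n = nickels, d = dimes.
  n + d = 3
  5n + 10d = 25
From equation 1: n = 3 − d.
Substitute into equation 2 and solve: d = 2.
Then n = 1.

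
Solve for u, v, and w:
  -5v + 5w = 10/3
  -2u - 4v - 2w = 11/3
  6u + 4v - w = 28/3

u = 5/2, v = -5/3, w = -1

Row-reduce the augmented matrix:
Swap R1 and R2.
R1 ← R1 / (-2).
R3 ← R3 − 6·R1.
R2 ← R2 / (-5).
R1 ← R1 − 2·R2.
R3 ← R3 + 8·R2.
R3 ← R3 / (-15).
R1 ← R1 − 3·R3.
R2 ← R2 + 1·R3.
Reading off the reduced rows gives u = 5/2, v = -5/3, w = -1.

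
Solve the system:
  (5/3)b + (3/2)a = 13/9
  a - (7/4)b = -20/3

a = -2, b = 8/3

From equation 2: a = -20/3 + 7/4·b.
Substitute into equation 1 and solve: b = 8/3.
Then a = -2.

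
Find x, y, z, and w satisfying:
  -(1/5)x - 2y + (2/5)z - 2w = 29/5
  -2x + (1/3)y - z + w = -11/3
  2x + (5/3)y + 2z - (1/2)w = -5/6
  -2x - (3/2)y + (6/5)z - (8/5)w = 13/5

x = 1, y = -2, z = 0, w = -1

Row-reduce the augmented matrix:
R1 ← R1 / (-1/5).
R2 ← R2 + 2·R1.
R3 ← R3 − 2·R1.
R4 ← R4 + 2·R1.
R2 ← R2 / (61/3).
R1 ← R1 − 10·R2.
R3 ← R3 + 55/3·R2.
R4 ← R4 − 37/2·R2.
R3 ← R3 / (91/61).
R1 ← R1 − 28/61·R3.
R2 ← R2 + 15/61·R3.
R4 ← R4 − 1067/610·R3.
R4 ← R4 / (411/364).
R1 ← R1 − 2/13·R4.
R2 ← R2 − 141/182·R4.
R3 ← R3 + 191/182·R4.
Reading off the reduced rows gives x = 1, y = -2, z = 0, w = -1.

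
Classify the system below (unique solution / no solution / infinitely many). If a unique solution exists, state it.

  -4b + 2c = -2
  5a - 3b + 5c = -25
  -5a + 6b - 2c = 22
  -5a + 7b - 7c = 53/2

no solution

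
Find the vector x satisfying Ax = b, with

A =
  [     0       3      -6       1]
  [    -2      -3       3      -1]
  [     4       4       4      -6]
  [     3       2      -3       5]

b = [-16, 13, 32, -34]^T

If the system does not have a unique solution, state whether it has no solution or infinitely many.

Row-reduce the augmented matrix:
Swap R1 and R2.
R1 ← R1 / (-2).
R3 ← R3 − 4·R1.
R4 ← R4 − 3·R1.
R2 ← R2 / (3).
R1 ← R1 − 3/2·R2.
R3 ← R3 + 2·R2.
R4 ← R4 + 5/2·R2.
R3 ← R3 / (6).
R1 ← R1 − 3/2·R3.
R2 ← R2 + 2·R3.
R4 ← R4 + 7/2·R3.
R4 ← R4 / (1/18).
R1 ← R1 − 11/6·R4.
R2 ← R2 + 19/9·R4.
R3 ← R3 + 11/9·R4.
Reading off the reduced rows gives x_1 = -3, x_2 = 2, x_3 = 3, x_4 = -4.

x_1 = -3, x_2 = 2, x_3 = 3, x_4 = -4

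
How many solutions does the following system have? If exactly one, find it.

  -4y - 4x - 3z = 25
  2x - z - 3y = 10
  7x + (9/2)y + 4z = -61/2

no solution

Row-reduce:
R1 ← R1 / (-4).
R2 ← R2 − 2·R1.
R3 ← R3 − 7·R1.
R2 ← R2 / (-5).
R1 ← R1 − 1·R2.
R3 ← R3 + 5/2·R2.
Row 3 reduces to 0 = 2, a contradiction. The system is inconsistent.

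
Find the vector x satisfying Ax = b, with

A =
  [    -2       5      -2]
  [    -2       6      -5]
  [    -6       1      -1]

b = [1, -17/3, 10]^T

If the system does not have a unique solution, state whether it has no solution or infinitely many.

x_1 = -2, x_2 = 1/3, x_3 = 7/3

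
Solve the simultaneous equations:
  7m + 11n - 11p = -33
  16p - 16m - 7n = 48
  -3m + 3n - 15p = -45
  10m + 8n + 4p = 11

no solution

Row-reduce:
R1 ← R1 / (7).
R2 ← R2 + 16·R1.
R3 ← R3 + 3·R1.
R4 ← R4 − 10·R1.
R2 ← R2 / (127/7).
R1 ← R1 − 11/7·R2.
R3 ← R3 − 54/7·R2.
R4 ← R4 + 54/7·R2.
R3 ← R3 / (-2010/127).
R1 ← R1 + 99/127·R3.
R2 ← R2 + 64/127·R3.
R4 ← R4 − 2010/127·R3.
Row 4 reduces to 0 = -1, a contradiction. The system is inconsistent.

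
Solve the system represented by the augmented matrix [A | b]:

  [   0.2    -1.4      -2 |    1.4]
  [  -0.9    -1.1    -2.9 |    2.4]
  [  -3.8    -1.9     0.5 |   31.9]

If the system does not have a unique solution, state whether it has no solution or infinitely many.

Row-reduce the augmented matrix:
R1 ← R1 / (1/5).
R2 ← R2 + 9/10·R1.
R3 ← R3 + 19/5·R1.
R2 ← R2 / (-37/5).
R1 ← R1 + 7·R2.
R3 ← R3 + 57/2·R2.
R3 ← R3 / (1233/148).
R1 ← R1 − 93/74·R3.
R2 ← R2 − 119/74·R3.
Reading off the reduced rows gives x_1 = -5, x_2 = -6, x_3 = 3.

x_1 = -5, x_2 = -6, x_3 = 3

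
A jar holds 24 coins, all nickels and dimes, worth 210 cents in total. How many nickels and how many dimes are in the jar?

Let n = nickels, d = dimes.
  d + n = 24
  5n + 10d = 210
From equation 1: n = 24 − d.
Substitute into equation 2 and solve: d = 18.
Then n = 6.

nickels: 6, dimes: 18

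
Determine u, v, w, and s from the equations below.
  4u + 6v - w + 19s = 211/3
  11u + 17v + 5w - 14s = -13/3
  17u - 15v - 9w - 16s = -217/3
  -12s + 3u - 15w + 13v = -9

Row-reduce the augmented matrix:
R1 ← R1 / (4).
R2 ← R2 − 11·R1.
R3 ← R3 − 17·R1.
R4 ← R4 − 3·R1.
R2 ← R2 / (1/2).
R1 ← R1 − 3/2·R2.
R3 ← R3 + 81/2·R2.
R4 ← R4 − 17/2·R2.
R3 ← R3 / (623).
R1 ← R1 + 47/2·R3.
R2 ← R2 − 31/2·R3.
R4 ← R4 + 146·R3.
R4 ← R4 / (-112298/623).
R1 ← R1 + 1600/623·R4.
R2 ← R2 − 2129/623·R4.
R3 ← R3 + 5463/623·R4.
Reading off the reduced rows gives u = 1/3, v = 2, w = 0, s = 3.

u = 1/3, v = 2, w = 0, s = 3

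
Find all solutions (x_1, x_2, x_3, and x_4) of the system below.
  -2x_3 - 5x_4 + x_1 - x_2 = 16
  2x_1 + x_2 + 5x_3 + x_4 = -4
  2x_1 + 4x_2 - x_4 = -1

infinitely many solutions

Row-reduce:
R2 ← R2 − 2·R1.
R3 ← R3 − 2·R1.
R2 ← R2 / (3).
R1 ← R1 + 1·R2.
R3 ← R3 − 6·R2.
R3 ← R3 / (-14).
R1 ← R1 − 1·R3.
R2 ← R2 − 3·R3.
Rank is 3 with 4 unknowns, leaving x_4 free.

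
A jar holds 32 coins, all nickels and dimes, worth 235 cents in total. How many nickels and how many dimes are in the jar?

nickels: 17, dimes: 15

Let n = nickels, d = dimes.
  n + d = 32
  5n + 10d = 235
Row-reduce the augmented matrix:
R2 ← R2 − 5·R1.
R2 ← R2 / (5).
R1 ← R1 − 1·R2.
Reading off the reduced rows gives n = 17, d = 15.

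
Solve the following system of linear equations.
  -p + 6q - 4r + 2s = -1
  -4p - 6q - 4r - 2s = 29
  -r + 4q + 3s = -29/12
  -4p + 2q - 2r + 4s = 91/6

Row-reduce the augmented matrix:
R1 ← R1 / (-1).
R2 ← R2 + 4·R1.
R4 ← R4 + 4·R1.
R2 ← R2 / (-30).
R1 ← R1 + 6·R2.
R3 ← R3 − 4·R2.
R4 ← R4 + 22·R2.
R3 ← R3 / (3/5).
R1 ← R1 − 8/5·R3.
R2 ← R2 + 2/5·R3.
R4 ← R4 − 26/5·R3.
R4 ← R4 / (-100/9).
R1 ← R1 + 40/9·R4.
R2 ← R2 − 13/9·R4.
R3 ← R3 − 25/9·R4.
Reading off the reduced rows gives p = -2, q = -8/3, r = -9/4, s = 2.

p = -2, q = -8/3, r = -9/4, s = 2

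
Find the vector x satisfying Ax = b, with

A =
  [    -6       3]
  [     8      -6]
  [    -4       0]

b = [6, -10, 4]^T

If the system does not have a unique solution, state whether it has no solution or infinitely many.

Row-reduce:
R1 ← R1 / (-6).
R2 ← R2 − 8·R1.
R3 ← R3 + 4·R1.
R2 ← R2 / (-2).
R1 ← R1 + 1/2·R2.
R3 ← R3 + 2·R2.
Row 3 reduces to 0 = 2, a contradiction. The system is inconsistent.

no solution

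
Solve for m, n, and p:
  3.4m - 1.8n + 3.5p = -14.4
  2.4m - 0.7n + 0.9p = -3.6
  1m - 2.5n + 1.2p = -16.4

Row-reduce the augmented matrix:
R1 ← R1 / (17/5).
R2 ← R2 − 12/5·R1.
R3 ← R3 − 1·R1.
R2 ← R2 / (97/170).
R1 ← R1 + 9/17·R2.
R3 ← R3 + 67/34·R2.
R3 ← R3 / (-2548/485).
R1 ← R1 + 83/194·R3.
R2 ← R2 + 267/97·R3.
Reading off the reduced rows gives m = 1, n = 6, p = -2.

m = 1, n = 6, p = -2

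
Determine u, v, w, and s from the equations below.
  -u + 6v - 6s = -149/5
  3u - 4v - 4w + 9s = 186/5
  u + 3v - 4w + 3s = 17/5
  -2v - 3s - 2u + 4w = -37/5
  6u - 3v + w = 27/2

u = 1, v = -3, w = -3/2, s = 9/5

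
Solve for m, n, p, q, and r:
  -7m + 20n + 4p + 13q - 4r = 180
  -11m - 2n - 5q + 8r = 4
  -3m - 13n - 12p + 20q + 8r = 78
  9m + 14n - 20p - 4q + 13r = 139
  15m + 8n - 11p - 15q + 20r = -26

Row-reduce the augmented matrix:
R1 ← R1 / (-7).
R2 ← R2 + 11·R1.
R3 ← R3 + 3·R1.
R4 ← R4 − 9·R1.
R5 ← R5 − 15·R1.
R2 ← R2 / (-234/7).
R1 ← R1 + 20/7·R2.
R3 ← R3 + 151/7·R2.
R4 ← R4 − 278/7·R2.
R5 ← R5 − 356/7·R2.
R3 ← R3 / (-1130/117).
R1 ← R1 + 4/117·R3.
R2 ← R2 − 22/117·R3.
R4 ← R4 + 2612/117·R3.
R5 ← R5 + 1403/117·R3.
R4 ← R4 / (-50159/565).
R1 ← R1 − 117/565·R4.
R2 ← R2 − 769/565·R4.
R3 ← R3 + 1804/565·R4.
R5 ← R5 + 36226/565·R4.
R5 ← R5 / (774573/50159).
R1 ← R1 + 29899/50159·R5.
R2 ← R2 + 2739/50159·R5.
R3 ← R3 + 45299/50159·R5.
R4 ← R4 + 13381/50159·R5.
Reading off the reduced rows gives m = -4, n = 6, p = -6, q = 4, r = -1.

m = -4, n = 6, p = -6, q = 4, r = -1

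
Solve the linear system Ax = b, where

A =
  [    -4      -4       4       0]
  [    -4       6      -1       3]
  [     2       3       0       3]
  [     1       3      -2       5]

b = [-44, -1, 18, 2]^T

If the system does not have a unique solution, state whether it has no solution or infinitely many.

x_1 = 6, x_2 = 6, x_3 = 1, x_4 = -4

Row-reduce the augmented matrix:
R1 ← R1 / (-4).
R2 ← R2 + 4·R1.
R3 ← R3 − 2·R1.
R4 ← R4 − 1·R1.
R2 ← R2 / (10).
R1 ← R1 − 1·R2.
R3 ← R3 − 1·R2.
R4 ← R4 − 2·R2.
R3 ← R3 / (5/2).
R1 ← R1 + 1/2·R3.
R2 ← R2 + 1/2·R3.
R4 ← R4 / (22/5).
R1 ← R1 − 6/25·R4.
R2 ← R2 − 21/25·R4.
R3 ← R3 − 27/25·R4.
Reading off the reduced rows gives x_1 = 6, x_2 = 6, x_3 = 1, x_4 = -4.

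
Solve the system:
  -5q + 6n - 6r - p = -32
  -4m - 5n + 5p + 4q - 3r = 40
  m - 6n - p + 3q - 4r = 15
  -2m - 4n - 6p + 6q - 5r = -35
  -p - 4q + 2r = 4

m = 1, n = -5, p = 6, q = -2, r = 1

Row-reduce the augmented matrix:
Swap R1 and R2.
R1 ← R1 / (-4).
R3 ← R3 − 1·R1.
R4 ← R4 + 2·R1.
R2 ← R2 / (6).
R1 ← R1 − 5/4·R2.
R3 ← R3 + 29/4·R2.
R4 ← R4 + 3/2·R2.
R3 ← R3 / (-23/24).
R1 ← R1 + 25/24·R3.
R2 ← R2 + 1/6·R3.
R4 ← R4 + 35/4·R3.
R5 ← R5 + 1·R3.
R4 ← R4 / (492/23).
R1 ← R1 − 52/23·R4.
R2 ← R2 + 11/23·R4.
R3 ← R3 − 49/23·R4.
R5 ← R5 + 43/23·R4.
R5 ← R5 / (11641/492).
R1 ← R1 − 491/123·R5.
R2 ← R2 − 1685/492·R5.
R3 ← R3 − 1037/492·R5.
R4 ← R4 − 2405/492·R5.
Reading off the reduced rows gives m = 1, n = -5, p = 6, q = -2, r = 1.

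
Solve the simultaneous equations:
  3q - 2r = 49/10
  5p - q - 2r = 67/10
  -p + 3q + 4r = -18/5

Row-reduce the augmented matrix:
Swap R1 and R2.
R1 ← R1 / (5).
R3 ← R3 + 1·R1.
R2 ← R2 / (3).
R1 ← R1 + 1/5·R2.
R3 ← R3 − 14/5·R2.
R3 ← R3 / (82/15).
R1 ← R1 + 8/15·R3.
R2 ← R2 + 2/3·R3.
Reading off the reduced rows gives p = 1, q = 4/5, r = -5/4.

p = 1, q = 4/5, r = -5/4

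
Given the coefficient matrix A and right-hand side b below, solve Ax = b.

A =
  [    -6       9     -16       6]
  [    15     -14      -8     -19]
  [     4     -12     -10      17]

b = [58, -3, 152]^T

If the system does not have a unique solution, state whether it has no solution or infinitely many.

infinitely many solutions

Row-reduce:
R1 ← R1 / (-6).
R2 ← R2 − 15·R1.
R3 ← R3 − 4·R1.
R2 ← R2 / (17/2).
R1 ← R1 + 3/2·R2.
R3 ← R3 + 6·R2.
R3 ← R3 / (-2782/51).
R1 ← R1 + 296/51·R3.
R2 ← R2 + 96/17·R3.
Rank is 3 with 4 unknowns, leaving x_4 free.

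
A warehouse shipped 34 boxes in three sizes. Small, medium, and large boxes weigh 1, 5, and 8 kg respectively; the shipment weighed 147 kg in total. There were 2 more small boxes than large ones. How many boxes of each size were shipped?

small boxes: 17, medium boxes: 2, large boxes: 15

Let s = small boxes, m = medium boxes, l = large boxes.
  s + m + l = 34
  s + 5m + 8l = 147
  s - l = 2
Row-reduce the augmented matrix:
R2 ← R2 − 1·R1.
R3 ← R3 − 1·R1.
R2 ← R2 / (4).
R1 ← R1 − 1·R2.
R3 ← R3 + 1·R2.
R3 ← R3 / (-1/4).
R1 ← R1 + 3/4·R3.
R2 ← R2 − 7/4·R3.
Reading off the reduced rows gives s = 17, m = 2, l = 15.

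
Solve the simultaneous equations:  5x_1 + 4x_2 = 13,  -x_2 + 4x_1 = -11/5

x_1 = 1/5, x_2 = 3

Row-reduce the augmented matrix:
R1 ← R1 / (5).
R2 ← R2 − 4·R1.
R2 ← R2 / (-21/5).
R1 ← R1 − 4/5·R2.
Reading off the reduced rows gives x_1 = 1/5, x_2 = 3.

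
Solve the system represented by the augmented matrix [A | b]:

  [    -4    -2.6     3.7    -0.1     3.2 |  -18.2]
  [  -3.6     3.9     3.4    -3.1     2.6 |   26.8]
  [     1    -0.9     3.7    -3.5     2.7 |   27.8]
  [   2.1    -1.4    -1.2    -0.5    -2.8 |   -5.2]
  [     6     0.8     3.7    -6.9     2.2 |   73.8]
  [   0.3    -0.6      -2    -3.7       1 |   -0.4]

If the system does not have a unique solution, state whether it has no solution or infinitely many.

x_1 = 6, x_2 = 6, x_3 = 4, x_4 = -2, x_5 = 2

Row-reduce the augmented matrix:
R1 ← R1 / (-4).
R2 ← R2 + 18/5·R1.
R3 ← R3 − 1·R1.
R4 ← R4 − 21/10·R1.
R5 ← R5 − 6·R1.
R6 ← R6 − 3/10·R1.
R2 ← R2 / (156/25).
R1 ← R1 − 13/20·R2.
R3 ← R3 + 31/20·R2.
R4 ← R4 + 553/200·R2.
R5 ← R5 + 31/10·R2.
R6 ← R6 + 159/200·R2.
R3 ← R3 / (57937/12480).
R1 ← R1 + 179/192·R3.
R2 ← R2 − 7/624·R3.
R4 ← R4 − 19307/24960·R3.
R5 ← R5 − 57937/6240·R3.
R6 ← R6 + 14257/8320·R3.
R4 ← R4 / (-1360757/1158740).
R1 ← R1 + 60197/115874·R4.
R2 ← R2 + 27349/57937·R4.
R3 ← R3 + 53323/57937·R4.
R6 ← R6 + 1313571/231748·R4.
Swap R5 and R6.
R5 ← R5 / (76433936/6803785).
R1 ← R1 − 981489/1360757·R5.
R2 ← R2 − 920787/1360757·R5.
R3 ← R3 − 2941841/1360757·R5.
R4 ← R4 − 2103871/1360757·R5.
R6 reduces to 0 = 0, so the extra equation is consistent.
Reading off the reduced rows gives x_1 = 6, x_2 = 6, x_3 = 4, x_4 = -2, x_5 = 2.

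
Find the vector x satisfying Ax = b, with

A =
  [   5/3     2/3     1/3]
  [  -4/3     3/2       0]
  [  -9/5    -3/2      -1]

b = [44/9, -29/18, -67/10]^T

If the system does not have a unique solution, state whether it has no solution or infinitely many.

Row-reduce the augmented matrix:
R1 ← R1 / (5/3).
R2 ← R2 + 4/3·R1.
R3 ← R3 + 9/5·R1.
R2 ← R2 / (61/30).
R1 ← R1 − 2/5·R2.
R3 ← R3 + 39/50·R2.
R3 ← R3 / (-164/305).
R1 ← R1 − 9/61·R3.
R2 ← R2 − 8/61·R3.
Reading off the reduced rows gives x_1 = 7/3, x_2 = 1, x_3 = 1.

x_1 = 7/3, x_2 = 1, x_3 = 1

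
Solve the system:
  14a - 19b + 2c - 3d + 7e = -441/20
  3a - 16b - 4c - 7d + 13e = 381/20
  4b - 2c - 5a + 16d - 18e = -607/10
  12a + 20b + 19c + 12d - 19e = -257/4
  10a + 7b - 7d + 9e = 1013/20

a = 0, b = 11/5, c = -2, d = -3/2, e = 11/4

Row-reduce the augmented matrix:
R1 ← R1 / (14).
R2 ← R2 − 3·R1.
R3 ← R3 + 5·R1.
R4 ← R4 − 12·R1.
R5 ← R5 − 10·R1.
R2 ← R2 / (-167/14).
R1 ← R1 + 19/14·R2.
R3 ← R3 + 39/14·R2.
R4 ← R4 − 254/7·R2.
R5 ← R5 − 144/7·R2.
R3 ← R3 / (-42/167).
R1 ← R1 − 108/167·R3.
R2 ← R2 − 62/167·R3.
R4 ← R4 − 637/167·R3.
R5 ← R5 + 1514/167·R3.
R4 ← R4 / (1465/6).
R1 ← R1 − 299/7·R4.
R2 ← R2 − 520/21·R4.
R3 ← R3 + 2741/42·R4.
R5 ← R5 + 12757/21·R4.
R5 ← R5 / (36916/2051).
R1 ← R1 + 2188/2051·R5.
R2 ← R2 + 1744/2051·R5.
R3 ← R3 − 2577/2051·R5.
R4 ← R4 + 319/293·R5.
Reading off the reduced rows gives a = 0, b = 11/5, c = -2, d = -3/2, e = 11/4.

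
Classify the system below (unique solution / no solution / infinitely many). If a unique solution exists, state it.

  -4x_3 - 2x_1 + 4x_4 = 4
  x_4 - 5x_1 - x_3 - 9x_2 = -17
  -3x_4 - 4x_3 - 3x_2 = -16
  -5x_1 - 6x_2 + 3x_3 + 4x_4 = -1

infinitely many solutions

Row-reduce:
R1 ← R1 / (-2).
R2 ← R2 + 5·R1.
R4 ← R4 + 5·R1.
R2 ← R2 / (-9).
R3 ← R3 + 3·R2.
R4 ← R4 + 6·R2.
R3 ← R3 / (-7).
R1 ← R1 − 2·R3.
R2 ← R2 + 1·R3.
R4 ← R4 − 7·R3.
Rank is 3 with 4 unknowns, leaving x_4 free.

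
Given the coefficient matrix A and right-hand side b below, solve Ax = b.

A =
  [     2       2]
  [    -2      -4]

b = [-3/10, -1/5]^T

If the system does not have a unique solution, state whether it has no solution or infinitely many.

x_1 = -2/5, x_2 = 1/4

Row-reduce the augmented matrix:
R1 ← R1 / (2).
R2 ← R2 + 2·R1.
R2 ← R2 / (-2).
R1 ← R1 − 1·R2.
Reading off the reduced rows gives x_1 = -2/5, x_2 = 1/4.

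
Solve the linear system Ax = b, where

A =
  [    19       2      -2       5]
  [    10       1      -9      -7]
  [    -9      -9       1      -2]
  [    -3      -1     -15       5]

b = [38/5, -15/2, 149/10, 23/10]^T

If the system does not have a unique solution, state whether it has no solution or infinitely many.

x_1 = 2/5, x_2 = -9/4, x_3 = 1/4, x_4 = 1

Row-reduce the augmented matrix:
R1 ← R1 / (19).
R2 ← R2 − 10·R1.
R3 ← R3 + 9·R1.
R4 ← R4 + 3·R1.
R2 ← R2 / (-1/19).
R1 ← R1 − 2/19·R2.
R3 ← R3 + 153/19·R2.
R4 ← R4 + 13/19·R2.
R3 ← R3 / (1216).
R1 ← R1 + 16·R3.
R2 ← R2 − 151·R3.
R4 ← R4 − 88·R3.
R4 ← R4 / (1849/76).
R1 ← R1 − 15/38·R4.
R2 ← R2 + 23/608·R4.
R3 ← R3 − 737/608·R4.
Reading off the reduced rows gives x_1 = 2/5, x_2 = -9/4, x_3 = 1/4, x_4 = 1.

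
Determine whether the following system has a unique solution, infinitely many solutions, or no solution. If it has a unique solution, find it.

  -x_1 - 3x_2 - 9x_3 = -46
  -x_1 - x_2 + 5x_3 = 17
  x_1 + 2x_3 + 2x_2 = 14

Row-reduce:
R1 ← R1 / (-1).
R2 ← R2 + 1·R1.
R3 ← R3 − 1·R1.
R2 ← R2 / (2).
R1 ← R1 − 3·R2.
R3 ← R3 + 1·R2.
Row 3 reduces to 0 = -1/2, a contradiction. The system is inconsistent.

no solution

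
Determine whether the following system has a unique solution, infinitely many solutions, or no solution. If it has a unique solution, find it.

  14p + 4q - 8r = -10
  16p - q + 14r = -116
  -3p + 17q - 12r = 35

Row-reduce the augmented matrix:
R1 ← R1 / (14).
R2 ← R2 − 16·R1.
R3 ← R3 + 3·R1.
R2 ← R2 / (-39/7).
R1 ← R1 − 2/7·R2.
R3 ← R3 − 125/7·R2.
R3 ← R3 / (786/13).
R1 ← R1 − 8/13·R3.
R2 ← R2 + 54/13·R3.
Reading off the reduced rows gives p = -3, q = -2, r = -5.

p = -3, q = -2, r = -5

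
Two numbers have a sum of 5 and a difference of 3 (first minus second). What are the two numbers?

Let x = first number, y = second number.
  x + y = 5
  x - y = 3
From equation 1: x = 5 − y.
Substitute into equation 2 and solve: y = 1.
Then x = 4.

first number: 4, second number: 1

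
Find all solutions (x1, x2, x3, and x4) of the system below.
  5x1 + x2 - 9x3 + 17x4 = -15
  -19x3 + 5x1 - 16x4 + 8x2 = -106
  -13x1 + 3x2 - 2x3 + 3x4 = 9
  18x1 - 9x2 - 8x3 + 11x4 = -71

Row-reduce the augmented matrix:
R1 ← R1 / (5).
R2 ← R2 − 5·R1.
R3 ← R3 + 13·R1.
R4 ← R4 − 18·R1.
R2 ← R2 / (7).
R1 ← R1 − 1/5·R2.
R3 ← R3 − 28/5·R2.
R4 ← R4 + 63/5·R2.
R3 ← R3 / (-87/5).
R1 ← R1 + 53/35·R3.
R2 ← R2 + 10/7·R3.
R4 ← R4 − 32/5·R3.
R4 ← R4 / (-7180/87).
R1 ← R1 + 1256/609·R4.
R2 ← R2 + 6551/609·R4.
R3 ← R3 + 368/87·R4.
Reading off the reduced rows gives x1 = 0, x2 = 5, x3 = 6, x4 = 2.

x1 = 0, x2 = 5, x3 = 6, x4 = 2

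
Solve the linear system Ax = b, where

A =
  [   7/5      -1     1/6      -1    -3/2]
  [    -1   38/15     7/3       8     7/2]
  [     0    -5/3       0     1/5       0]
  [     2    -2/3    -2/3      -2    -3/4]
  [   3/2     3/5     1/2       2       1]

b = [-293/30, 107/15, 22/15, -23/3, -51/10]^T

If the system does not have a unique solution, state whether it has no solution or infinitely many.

Row-reduce:
R1 ← R1 / (7/5).
R2 ← R2 + 1·R1.
R4 ← R4 − 2·R1.
R5 ← R5 − 3/2·R1.
R2 ← R2 / (191/105).
R1 ← R1 + 5/7·R2.
R3 ← R3 + 5/3·R2.
R4 ← R4 − 16/21·R2.
R5 ← R5 − 117/70·R2.
R3 ← R3 / (2575/1146).
R1 ← R1 − 620/573·R3.
R2 ← R2 − 515/382·R3.
R4 ← R4 + 369/191·R3.
R5 ← R5 + 369/191·R3.
R4 ← R4 / (29464/12875).
R1 ← R1 + 2998/2575·R4.
R2 ← R2 + 3/25·R4.
R3 ← R3 − 39396/12875·R4.
R5 ← R5 − 29464/12875·R4.
Row 5 reduces to 0 = -1, a contradiction. The system is inconsistent.

no solution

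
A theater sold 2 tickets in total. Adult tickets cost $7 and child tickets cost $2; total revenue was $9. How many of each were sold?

adult tickets: 1, child tickets: 1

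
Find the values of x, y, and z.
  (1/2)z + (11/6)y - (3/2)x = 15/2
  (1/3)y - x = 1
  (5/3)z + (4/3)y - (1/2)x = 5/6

x = 1, y = 6, z = -4

Row-reduce the augmented matrix:
R1 ← R1 / (-3/2).
R2 ← R2 + 1·R1.
R3 ← R3 + 1/2·R1.
R2 ← R2 / (-8/9).
R1 ← R1 + 11/9·R2.
R3 ← R3 − 13/18·R2.
R3 ← R3 / (59/48).
R1 ← R1 − 1/8·R3.
R2 ← R2 − 3/8·R3.
Reading off the reduced rows gives x = 1, y = 6, z = -4.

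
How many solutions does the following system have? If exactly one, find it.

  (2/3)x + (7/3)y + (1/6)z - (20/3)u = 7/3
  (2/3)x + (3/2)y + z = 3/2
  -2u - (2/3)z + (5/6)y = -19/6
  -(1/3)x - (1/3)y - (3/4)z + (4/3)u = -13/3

infinitely many solutions

Row-reduce:
R1 ← R1 / (2/3).
R2 ← R2 − 2/3·R1.
R4 ← R4 + 1/3·R1.
R2 ← R2 / (-5/6).
R1 ← R1 − 7/2·R2.
R3 ← R3 − 5/6·R2.
R4 ← R4 − 5/6·R2.
R3 ← R3 / (1/6).
R1 ← R1 − 15/4·R3.
R2 ← R2 + 1·R3.
R4 ← R4 − 1/6·R3.
Rank is 3 with 4 unknowns, leaving u free.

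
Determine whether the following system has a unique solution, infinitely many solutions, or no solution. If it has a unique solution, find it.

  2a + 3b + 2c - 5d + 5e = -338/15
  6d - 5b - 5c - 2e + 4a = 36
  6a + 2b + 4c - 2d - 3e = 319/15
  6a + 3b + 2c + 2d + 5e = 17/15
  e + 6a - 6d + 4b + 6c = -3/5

a = 3, b = -2, c = 2/5, d = 5/3, e = -3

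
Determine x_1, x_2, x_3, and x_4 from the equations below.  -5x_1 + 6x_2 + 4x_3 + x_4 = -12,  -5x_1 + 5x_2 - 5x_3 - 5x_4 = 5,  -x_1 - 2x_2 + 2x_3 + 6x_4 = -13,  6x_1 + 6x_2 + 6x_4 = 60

x_1 = 5, x_2 = 4, x_3 = -3, x_4 = 1

Row-reduce the augmented matrix:
R1 ← R1 / (-5).
R2 ← R2 + 5·R1.
R3 ← R3 + 1·R1.
R4 ← R4 − 6·R1.
R2 ← R2 / (-1).
R1 ← R1 + 6/5·R2.
R3 ← R3 + 16/5·R2.
R4 ← R4 − 66/5·R2.
R3 ← R3 / (30).
R1 ← R1 − 10·R3.
R2 ← R2 − 9·R3.
R4 ← R4 + 114·R3.
R4 ← R4 / (23).
R1 ← R1 + 4/3·R4.
R2 ← R2 + 3/2·R4.
R3 ← R3 − 5/6·R4.
Reading off the reduced rows gives x_1 = 5, x_2 = 4, x_3 = -3, x_4 = 1.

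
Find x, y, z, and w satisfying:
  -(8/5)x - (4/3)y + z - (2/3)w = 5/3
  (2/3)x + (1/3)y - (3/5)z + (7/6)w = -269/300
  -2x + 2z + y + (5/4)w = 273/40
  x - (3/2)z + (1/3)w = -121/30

x = 0, y = 3/5, z = 14/5, w = 1/2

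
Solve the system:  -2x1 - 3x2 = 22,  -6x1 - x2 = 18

x1 = -2, x2 = -6

From equation 2: x2 = -18 − 6·x1.
Substitute into equation 1 and solve: x1 = -2.
Then x2 = -6.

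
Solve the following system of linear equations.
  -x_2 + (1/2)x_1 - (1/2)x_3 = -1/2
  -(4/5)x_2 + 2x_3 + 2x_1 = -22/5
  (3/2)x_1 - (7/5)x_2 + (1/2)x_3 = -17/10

Row-reduce:
R1 ← R1 / (1/2).
R2 ← R2 − 2·R1.
R3 ← R3 − 3/2·R1.
R2 ← R2 / (16/5).
R1 ← R1 + 2·R2.
R3 ← R3 − 8/5·R2.
Row 3 reduces to 0 = 1, a contradiction. The system is inconsistent.

no solution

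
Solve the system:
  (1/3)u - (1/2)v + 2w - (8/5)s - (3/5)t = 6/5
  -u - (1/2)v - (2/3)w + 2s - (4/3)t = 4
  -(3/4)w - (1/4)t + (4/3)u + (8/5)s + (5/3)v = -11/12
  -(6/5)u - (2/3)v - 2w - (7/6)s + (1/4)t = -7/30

infinitely many solutions

Row-reduce:
R1 ← R1 / (1/3).
R2 ← R2 + 1·R1.
R3 ← R3 − 4/3·R1.
R4 ← R4 + 6/5·R1.
R2 ← R2 / (-2).
R1 ← R1 + 3/2·R2.
R3 ← R3 − 11/3·R2.
R4 ← R4 + 37/15·R2.
R3 ← R3 / (37/36).
R1 ← R1 − 2·R3.
R2 ← R2 + 8/3·R3.
R4 ← R4 + 62/45·R3.
R4 ← R4 / (2051/5550).
R1 ← R1 + 3063/370·R4.
R2 ← R2 − 327/37·R4.
R3 ← R3 − 516/185·R4.
Rank is 4 with 5 unknowns, leaving t free.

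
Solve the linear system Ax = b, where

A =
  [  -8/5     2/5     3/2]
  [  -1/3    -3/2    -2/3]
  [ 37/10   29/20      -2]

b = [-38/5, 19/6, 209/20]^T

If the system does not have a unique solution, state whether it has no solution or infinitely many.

infinitely many solutions

Row-reduce:
R1 ← R1 / (-8/5).
R2 ← R2 + 1/3·R1.
R3 ← R3 − 37/10·R1.
R2 ← R2 / (-19/12).
R1 ← R1 + 1/4·R2.
R3 ← R3 − 19/8·R2.
Rank is 2 with 3 unknowns, leaving x_3 free.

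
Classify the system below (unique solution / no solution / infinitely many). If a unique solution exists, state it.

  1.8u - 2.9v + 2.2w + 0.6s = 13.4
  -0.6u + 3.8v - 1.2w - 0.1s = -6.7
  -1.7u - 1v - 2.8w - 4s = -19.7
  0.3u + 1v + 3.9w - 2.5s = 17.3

u = 1, v = 0, w = 5, s = 1

Row-reduce the augmented matrix:
R1 ← R1 / (9/5).
R2 ← R2 + 3/5·R1.
R3 ← R3 + 17/10·R1.
R4 ← R4 − 3/10·R1.
R2 ← R2 / (17/6).
R1 ← R1 + 29/18·R2.
R3 ← R3 + 673/180·R2.
R4 ← R4 − 89/60·R2.
R3 ← R3 / (-1706/1275).
R1 ← R1 − 244/255·R3.
R2 ← R2 + 14/85·R3.
R4 ← R4 − 3211/850·R3.
R4 ← R4 / (-817039/68240).
R1 ← R1 + 1681/853·R4.
R2 ← R2 − 1507/3412·R4.
R3 ← R3 − 16837/6824·R4.
Reading off the reduced rows gives u = 1, v = 0, w = 5, s = 1.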